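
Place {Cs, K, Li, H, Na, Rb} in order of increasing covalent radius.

H is in period 1, group 1; Li is in period 2, group 1; Na is in period 3, group 1; K is in period 4, group 1; Rb is in period 5, group 1; Cs is in period 6, group 1.
Across a period the added protons contract the valence shell; down a group each new principal shell makes the atom larger.
All are in group 1, so atomic radius increases down the group.
So from smallest to largest: H < Li < Na < K < Rb < Cs.

H < Li < Na < K < Rb < Cs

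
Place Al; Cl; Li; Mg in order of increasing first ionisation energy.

Li is in period 2, group 1; Mg is in period 3, group 2; Al is in period 3, group 13; Cl is in period 3, group 17.
Across a period the outer electron is held more tightly (higher IE₁); down a group it sits in a higher shell, more shielded, and comes off more easily.
Here both period and group differ, so the two effects have to be weighed against each other.
Al > Li: period and group pull opposite ways; the across-period shift dominates (578 vs 520 kJ/mol).
Mg > Al: this pair runs against the simple trend — see the exception note.
Cl > Mg: Cl lies to the right of Mg in period 3, so the across-period effect alone puts Cl higher.
Note the exception: Mg has a higher first ionization energy than Al, contrary to the simple trend — Al's single 3p electron is easier to remove than one from Mg's filled 3s².
Approximate values (kJ/mol): Li 520, Mg 738, Al 578, Cl 1251.
So from lowest to highest: Li < Al < Mg < Cl.

Li < Al < Mg < Cl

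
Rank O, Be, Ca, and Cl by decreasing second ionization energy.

O, Cl, Be, Ca

After 1 electron has been removed, what remains? O⁺ still has 5 valence electrons; Be⁺ still has 1 valence electron; Ca⁺ still has 1 valence electron; Cl⁺ still has 6 valence electrons.
All are still removing valence electrons, so compare the +1 ions as you would atoms: IE_2 generally rises across a period (higher Z_eff) and falls down a group (larger shell), subject to the usual subshell exceptions.
Valence configurations: O⁺ [He]2s²2p³, Be⁺ [He]2s¹, Ca⁺ [Ar]4s¹, Cl⁺ [Ne]3s²3p⁴.
Tabulated IE_2 (kJ/mol): O 3388, Be 1757, Ca 1145, Cl 2298.
So the second ionization energies run Ca < Be < Cl < O.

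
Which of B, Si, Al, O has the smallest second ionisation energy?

Si

The second ionization energy removes an electron from the +1 ion. For each element: B⁺ still has 2 valence electrons; Si⁺ still has 3 valence electrons; Al⁺ still has 2 valence electrons; O⁺ still has 5 valence electrons.
All are still removing valence electrons, so compare the +1 ions as you would atoms: IE_2 generally rises across a period (higher Z_eff) and falls down a group (larger shell), subject to the usual subshell exceptions.
Valence configurations: B⁺ [He]2s², Si⁺ [Ne]3s²3p¹, Al⁺ [Ne]3s², O⁺ [He]2s²2p³.
Si⁺ loses a lone 3p electron whereas Al⁺ must break into a filled 3s² pair, so IE_2(Al) > IE_2(Si) even though Si has the higher nuclear charge.
The numbers (kJ/mol): B 2427, Si 1577, Al 1817, O 3388.
Overall IE_2 order: Si < Al < B < O.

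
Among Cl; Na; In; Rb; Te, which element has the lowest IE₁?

Rb

IE₁ increases left→right with effective nuclear charge and decreases top→bottom as the valence shell moves farther out.
Neither a single period nor a single group — weigh both effects.
Na > Rb: Na sits above Rb in group 1, so the down-group effect alone puts Na higher.
In > Na: the two effects oppose for this pair; the across-period effect wins (558 vs 496 kJ/mol).
Te > In: both are in period 5; the period trend gives Te the larger value.
Cl > Te: relative to Te, both the across-period and down-group shifts push Cl's first ionization energy up.
Approximate values (kJ/mol): Na 496, Cl 1251, Rb 403, In 558, Te 869.
The lowest IE₁ among these belongs to Rb.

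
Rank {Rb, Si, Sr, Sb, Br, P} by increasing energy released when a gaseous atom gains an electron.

Si is in period 3, group 14; P is in period 3, group 15; Br is in period 4, group 17; Rb is in period 5, group 1; Sr is in period 5, group 2; Sb is in period 5, group 15.
Electron affinity generally becomes more exothermic across a period toward the halogens and less exothermic down a group.
Neither a single period nor a single group — weigh both effects.
Rb > Sr: this pair runs against the simple trend — see the exception note.
P > Rb: both effects reinforce here, so P is clearly the higher of the two.
Sb > P: this pair runs against the simple trend — see the exception note.
Si > Sb: the two effects oppose for this pair; the down-group effect wins (134 vs 103 kJ/mol).
Br > Si: period and group pull opposite ways; the across-period shift dominates (325 vs 134 kJ/mol).
Note the exception: Rb has a higher electron affinity than Sr, contrary to the simple trend — adding an electron to Sr (ns²) has to open a new, higher-energy np subshell, which is unfavourable.
Note the exception: Sb has a higher electron affinity than P, contrary to the simple trend — both are half-filled np³, but the pairing/repulsion penalty for the added electron shrinks as the p orbitals become larger and more diffuse down the group, and for Sb that outweighs the weaker nuclear attraction.
Note the exception: Si has a higher electron affinity than P, contrary to the simple trend — adding an electron to P's half-filled 3p³ is unfavourable, so Si (3p²) has the more exothermic EA.
Tabulated electron affinity (kJ/mol): Si 134, P 72, Br 325, Rb 47, Sr 5, Sb 103.
So from lowest to highest: Sr < Rb < P < Sb < Si < Br.

Sr < Rb < P < Sb < Si < Br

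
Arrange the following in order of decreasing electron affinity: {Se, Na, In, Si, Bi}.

Se, Si, Bi, Na, In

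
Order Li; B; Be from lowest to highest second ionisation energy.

Be < B < Li

The second ionization energy removes an electron from the +1 ion. For each element: Li⁺ is the bare [He] core; B⁺ still has 2 valence electrons; Be⁺ still has 1 valence electron.
Core electrons are held far more tightly than valence electrons, so Li tops the IE_2 order.
Valence configurations: B⁺ [He]2s², Be⁺ [He]2s¹.
Approximate IE_2 values (kJ/mol): Li 7298, B 2427, Be 1757.
Hence IE_2: Be < B < Li.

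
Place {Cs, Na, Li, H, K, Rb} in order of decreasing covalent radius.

Cs, Rb, K, Na, Li, H

H is in period 1, group 1; Li is in period 2, group 1; Na is in period 3, group 1; K is in period 4, group 1; Rb is in period 5, group 1; Cs is in period 6, group 1.
Atomic radius shrinks across a period as nuclear charge pulls the same shell inward, and grows down a group as new shells are added.
All are in group 1, so atomic radius increases down the group.
So from largest to smallest: Cs > Rb > K > Na > Li > H.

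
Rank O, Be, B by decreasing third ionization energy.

Be, O, B

Consider each +2 ion: O²⁺ still has 4 valence electrons; Be²⁺ is the bare [He] core; B²⁺ still has 1 valence electron.
Breaking into a closed-shell core is much more expensive than removing a leftover valence electron — Be has the largest IE_3 here.
Valence configurations: O²⁺ [He]2s²2p², B²⁺ [He]2s¹.
Approximate IE_3 values (kJ/mol): O 5300, Be 14849, B 3660.
Putting it together, IE_3: B < O < Be.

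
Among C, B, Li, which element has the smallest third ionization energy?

B

The third ionization energy removes an electron from the +2 ion. For each element: C²⁺ still has 2 valence electrons; B²⁺ still has 1 valence electron; Li²⁺ is already 1 electron into the core.
Pulling an electron out of a noble-gas core costs far more than removing a remaining valence electron, so Li sits at the high end of IE_3.
Valence configurations: C²⁺ [He]2s², B²⁺ [He]2s¹.
Tabulated IE_3 (kJ/mol): C 4620, B 3660, Li 11815.
So the third ionization energies run B < C < Li.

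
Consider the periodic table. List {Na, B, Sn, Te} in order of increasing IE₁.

Na < Sn < B < Te

B is in period 2, group 13; Na is in period 3, group 1; Sn is in period 5, group 14; Te is in period 5, group 16.
First ionization energy rises across a period (greater Z_eff holds electrons more tightly) and falls down a group (valence electrons are farther from the nucleus).
Here both period and group differ, so the two effects have to be weighed against each other.
Sn > Na: period and group pull opposite ways; the across-period shift dominates (709 vs 496 kJ/mol).
B > Sn: the two effects oppose for this pair; the down-group effect wins (801 vs 709 kJ/mol).
Te > B: the two effects oppose for this pair; the across-period effect wins (869 vs 801 kJ/mol).
Tabulated first ionization energy (kJ/mol): B 801, Na 496, Sn 709, Te 869.
So from lowest to highest: Na < Sn < B < Te.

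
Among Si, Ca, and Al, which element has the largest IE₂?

Consider each +1 ion: Si⁺ still has 3 valence electrons; Ca⁺ still has 1 valence electron; Al⁺ still has 2 valence electrons.
All are still removing valence electrons, so compare the +1 ions as you would atoms: IE_2 generally rises across a period (higher Z_eff) and falls down a group (larger shell), subject to the usual subshell exceptions.
Valence configurations: Si⁺ [Ne]3s²3p¹, Ca⁺ [Ar]4s¹, Al⁺ [Ne]3s².
Si⁺ loses a lone 3p electron whereas Al⁺ must break into a filled 3s² pair, so IE_2(Al) > IE_2(Si) even though Si has the higher nuclear charge.
Tabulated IE_2 (kJ/mol): Si 1577, Ca 1145, Al 1817.
Hence IE_2: Ca < Si < Al.

Al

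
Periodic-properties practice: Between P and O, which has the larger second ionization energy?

O

After 1 electron has been removed, what remains? P⁺ still has 4 valence electrons; O⁺ still has 5 valence electrons.
All are still removing valence electrons, so compare the +1 ions as you would atoms: IE_2 generally rises across a period (higher Z_eff) and falls down a group (larger shell), subject to the usual subshell exceptions.
Valence configurations: P⁺ [Ne]3s²3p², O⁺ [He]2s²2p³.
The numbers (kJ/mol): P 1907, O 3388.
Overall IE_2 order: P < O.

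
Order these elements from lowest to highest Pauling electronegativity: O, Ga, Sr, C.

Sr < Ga < C < O

C is in period 2, group 14; O is in period 2, group 16; Ga is in period 4, group 13; Sr is in period 5, group 2.
EN rises left→right (higher Z_eff, smaller atoms) and falls top→bottom (larger, more shielded atoms).
Here both period and group differ, so the two effects have to be weighed against each other.
Ga > Sr: relative to Sr, both the across-period and down-group shifts push Ga's electronegativity up.
C > Ga: relative to Ga, both the across-period and down-group shifts push C's electronegativity up.
O > C: O lies to the right of C in period 2, so the across-period effect alone puts O higher.
For reference (Pauling): C 2.55, O 3.44, Ga 1.81, Sr 0.95.
So from lowest to highest: Sr < Ga < C < O.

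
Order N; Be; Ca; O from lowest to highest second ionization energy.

Ca < Be < N < O

After 1 electron has been removed, what remains? N⁺ still has 4 valence electrons; Be⁺ still has 1 valence electron; Ca⁺ still has 1 valence electron; O⁺ still has 5 valence electrons.
All are still removing valence electrons, so compare the +1 ions as you would atoms: IE_2 generally rises across a period (higher Z_eff) and falls down a group (larger shell), subject to the usual subshell exceptions.
Valence configurations: N⁺ [He]2s²2p², Be⁺ [He]2s¹, Ca⁺ [Ar]4s¹, O⁺ [He]2s²2p³.
The numbers (kJ/mol): N 2856, Be 1757, Ca 1145, O 3388.
So the second ionization energies run Ca < Be < N < O.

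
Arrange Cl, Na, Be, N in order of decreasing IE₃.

After 2 electrons have been removed, what remains? Cl²⁺ still has 5 valence electrons; Na²⁺ is already 1 electron into the core; Be²⁺ is the bare [He] core; N²⁺ still has 3 valence electrons.
Pulling an electron out of a noble-gas core costs far more than removing a remaining valence electron, so Na and Be sit at the high end of IE_3.
Valence configurations: Cl²⁺ [Ne]3s²3p³, N²⁺ [He]2s²2p¹.
Approximate IE_3 values (kJ/mol): Cl 3822, Na 6910, Be 14849, N 4578.
Overall IE_3 order: Cl < N < Na < Be.

Be > Na > N > Cl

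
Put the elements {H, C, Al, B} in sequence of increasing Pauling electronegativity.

H is in period 1, group 1; B is in period 2, group 13; C is in period 2, group 14; Al is in period 3, group 13.
Electronegativity increases across a period and decreases down a group, tracking effective nuclear charge and atomic size.
These span different periods and groups, so the two trends combine.
B > Al: B sits above Al in group 13, so the down-group effect alone puts B higher.
H > B: the two effects oppose for this pair; the down-group effect wins (2.20 vs 2.04).
C > H: the two effects oppose for this pair; the across-period effect wins (2.55 vs 2.20).
Approximate values (Pauling): H 2.20, B 2.04, C 2.55, Al 1.61.
So from lowest to highest: Al < B < H < C.

Al, B, H, C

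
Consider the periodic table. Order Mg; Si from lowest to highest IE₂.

Mg < Si

The second ionization energy removes an electron from the +1 ion. For each element: Mg⁺ still has 1 valence electron; Si⁺ still has 3 valence electrons.
All are still removing valence electrons, so compare the +1 ions as you would atoms: IE_2 generally rises across a period (higher Z_eff) and falls down a group (larger shell), subject to the usual subshell exceptions.
Valence configurations: Mg⁺ [Ne]3s¹, Si⁺ [Ne]3s²3p¹.
The numbers (kJ/mol): Mg 1451, Si 1577.
Overall IE_2 order: Mg < Si.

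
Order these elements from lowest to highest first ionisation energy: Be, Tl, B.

Be is in period 2, group 2; B is in period 2, group 13; Tl is in period 6, group 13.
IE₁ increases left→right with effective nuclear charge and decreases top→bottom as the valence shell moves farther out.
Neither a single period nor a single group — weigh both effects.
B > Tl: B sits above Tl in group 13, so the down-group effect alone puts B higher.
Be > B: this pair runs against the simple trend — see the exception note.
Note the exception: Be has a higher first ionization energy than B, contrary to the simple trend — removing B's lone 2p electron is easier than breaking Be's filled 2s².
Tabulated first ionization energy (kJ/mol): Be 900, B 801, Tl 589.
So from lowest to highest: Tl < B < Be.

Tl < B < Be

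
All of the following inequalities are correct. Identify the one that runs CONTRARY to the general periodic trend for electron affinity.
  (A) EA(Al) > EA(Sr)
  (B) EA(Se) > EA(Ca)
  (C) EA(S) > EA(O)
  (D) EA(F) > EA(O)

(C)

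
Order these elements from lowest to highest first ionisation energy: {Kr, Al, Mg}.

Removing the outermost electron gets harder across a period and easier down a group.
Neither a single period nor a single group — weigh both effects.
Mg > Al: this pair runs against the simple trend — see the exception note.
Kr > Mg: period and group pull opposite ways; the across-period shift dominates (1351 vs 738 kJ/mol).
Note the exception: Mg has a higher first ionization energy than Al, contrary to the simple trend — Al's single 3p electron is easier to remove than one from Mg's filled 3s².
Approximate values (kJ/mol): Mg 738, Al 578, Kr 1351.
So from lowest to highest: Al < Mg < Kr.

Al < Mg < Kr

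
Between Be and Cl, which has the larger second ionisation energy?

IE_2 is the cost of taking one more electron from the +1 cation: Be⁺ still has 1 valence electron; Cl⁺ still has 6 valence electrons.
All are still removing valence electrons, so compare the +1 ions as you would atoms: IE_2 generally rises across a period (higher Z_eff) and falls down a group (larger shell), subject to the usual subshell exceptions.
Valence configurations: Be⁺ [He]2s¹, Cl⁺ [Ne]3s²3p⁴.
Approximate IE_2 values (kJ/mol): Be 1757, Cl 2298.
Overall IE_2 order: Be < Cl.

Cl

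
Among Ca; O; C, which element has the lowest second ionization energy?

Ca

IE_2 is the cost of taking one more electron from the +1 cation: Ca⁺ still has 1 valence electron; O⁺ still has 5 valence electrons; C⁺ still has 3 valence electrons.
All are still removing valence electrons, so compare the +1 ions as you would atoms: IE_2 generally rises across a period (higher Z_eff) and falls down a group (larger shell), subject to the usual subshell exceptions.
Valence configurations: Ca⁺ [Ar]4s¹, O⁺ [He]2s²2p³, C⁺ [He]2s²2p¹.
The numbers (kJ/mol): Ca 1145, O 3388, C 2353.
Putting it together, IE_2: Ca < C < O.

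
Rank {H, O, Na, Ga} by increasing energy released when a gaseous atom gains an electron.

H is in period 1, group 1; O is in period 2, group 16; Na is in period 3, group 1; Ga is in period 4, group 13.
Adding an electron releases more energy for atoms nearer the top right (short of the noble gases).
Here both period and group differ, so the two effects have to be weighed against each other.
Na > Ga: the two effects oppose for this pair; the down-group effect wins (53 vs 29 kJ/mol).
H > Na: they share group 1; the group trend gives H the larger value.
O > H: period and group pull opposite ways; the across-period shift dominates (141 vs 73 kJ/mol).
For reference (kJ/mol): H 73, O 141, Na 53, Ga 29.
So from lowest to highest: Ga < Na < H < O.

Ga < Na < H < O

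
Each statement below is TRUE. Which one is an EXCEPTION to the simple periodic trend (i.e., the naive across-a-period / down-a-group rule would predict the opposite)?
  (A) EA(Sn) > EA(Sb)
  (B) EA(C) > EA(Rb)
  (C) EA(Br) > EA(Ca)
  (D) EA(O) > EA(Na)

The general trend: electron affinity increases across a period and decreases down a group.
(A) Sn (period 5, group 14) vs Sb (period 5, group 15): the stated order contradicts the simple trend.
(B) C (period 2, group 14) vs Rb (period 5, group 1): the stated order agrees with the simple trend.
(C) Br (period 4, group 17) vs Ca (period 4, group 2): the stated order agrees with the simple trend.
(D) O (period 2, group 16) vs Na (period 3, group 1): the stated order agrees with the simple trend.
The exception is (A): adding an electron to Sb's half-filled 5p³ is unfavourable, so Sn has the more exothermic EA.

(A)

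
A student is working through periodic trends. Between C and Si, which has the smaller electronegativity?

Atoms toward the upper right of the periodic table pull bonding electrons most strongly.
All are in group 14, so electronegativity increases up the group.
So Si has the smaller electronegativity (Si < C).

Si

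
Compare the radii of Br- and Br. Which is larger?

Br-

Forming Br- adds 1 electron to Br. More electron–electron repulsion in the same shell, with unchanged nuclear charge, lets the cloud expand.
An anion is larger than its parent atom: Br- > Br.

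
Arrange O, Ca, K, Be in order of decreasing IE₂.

After 1 electron has been removed, what remains? O⁺ still has 5 valence electrons; Ca⁺ still has 1 valence electron; K⁺ is the bare [Ar] core; Be⁺ still has 1 valence electron.
Usually core removal costs more than valence removal, but here the competition is close: a tightly held n=2 valence electron can cost more to remove than an n=3 core electron, so the actual values have to decide it.
Valence configurations: O⁺ [He]2s²2p³, Ca⁺ [Ar]4s¹, Be⁺ [He]2s¹.
Tabulated IE_2 (kJ/mol): O 3388, Ca 1145, K 3052, Be 1757.
Putting it together, IE_2: Ca < Be < K < O.

O > K > Be > Ca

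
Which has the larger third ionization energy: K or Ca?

Ca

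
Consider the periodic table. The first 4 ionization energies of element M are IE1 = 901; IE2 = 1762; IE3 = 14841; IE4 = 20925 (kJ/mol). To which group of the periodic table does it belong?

Group 2

Look for the largest jump between consecutive ionization energies: IE3/IE2 ≈ 8.4, far larger than any earlier ratio.
That jump marks the point where a core electron is being removed. So the atom has 2 valence electrons.
A main-group element with 2 valence electrons is in group 2.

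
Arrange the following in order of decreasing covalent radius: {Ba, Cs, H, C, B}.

H is in period 1, group 1; B is in period 2, group 13; C is in period 2, group 14; Cs is in period 6, group 1; Ba is in period 6, group 2.
Across a period the added protons contract the valence shell; down a group each new principal shell makes the atom larger.
These span different periods and groups, so the two trends combine.
C > H: the two effects oppose for this pair; the down-group effect wins (75 vs 32 pm).
B > C: both are in period 2; the period trend gives B the larger value.
Ba > B: both effects reinforce here, so Ba is clearly the larger of the two.
Cs > Ba: Cs lies to the left of Ba in period 6, so the across-period effect alone puts Cs larger.
For reference (pm): H 32, B 85, C 75, Cs 232, Ba 196.
So from largest to smallest: Cs > Ba > B > C > H.

Cs > Ba > B > C > H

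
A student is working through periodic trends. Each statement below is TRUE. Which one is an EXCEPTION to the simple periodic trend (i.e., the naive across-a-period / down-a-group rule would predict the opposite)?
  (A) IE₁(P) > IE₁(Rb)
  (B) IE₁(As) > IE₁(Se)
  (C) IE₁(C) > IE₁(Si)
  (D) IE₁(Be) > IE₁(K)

(B)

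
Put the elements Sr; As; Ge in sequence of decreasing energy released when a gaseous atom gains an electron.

Ge, As, Sr

Ge is in period 4, group 14; As is in period 4, group 15; Sr is in period 5, group 2.
EA tends to increase across a period and decrease down a group, though the pattern is less regular than for IE or radius.
Neither a single period nor a single group — weigh both effects.
As > Sr: relative to Sr, both the across-period and down-group shifts push As's electron affinity up.
Ge > As: this pair runs against the simple trend — see the exception note.
Note the exception: Ge has a higher electron affinity than As, contrary to the simple trend — adding an electron to As's half-filled 4p³ is unfavourable, so Ge (4p²) has the more exothermic EA.
Tabulated electron affinity (kJ/mol): Ge 119, As 78, Sr 5.
So from highest to lowest: Ge > As > Sr.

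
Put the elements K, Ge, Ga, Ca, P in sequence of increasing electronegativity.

P is in period 3, group 15; K is in period 4, group 1; Ca is in period 4, group 2; Ga is in period 4, group 13; Ge is in period 4, group 14.
EN rises left→right (higher Z_eff, smaller atoms) and falls top→bottom (larger, more shielded atoms).
These span different periods and groups, so the two trends combine.
Ca > K: Ca lies to the right of K in period 4, so the across-period effect alone puts Ca higher.
Ga > Ca: Ga lies to the right of Ca in period 4, so the across-period effect alone puts Ga higher.
Ge > Ga: Ge lies to the right of Ga in period 4, so the across-period effect alone puts Ge higher.
P > Ge: both effects reinforce here, so P is clearly the higher of the two.
Approximate values (Pauling): P 2.19, K 0.82, Ca 1.00, Ga 1.81, Ge 2.01.
So from lowest to highest: K < Ca < Ga < Ge < P.

K < Ca < Ga < Ge < P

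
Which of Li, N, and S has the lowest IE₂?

S

Consider each +1 ion: Li⁺ is the bare [He] core; N⁺ still has 4 valence electrons; S⁺ still has 5 valence electrons.
Breaking into a closed-shell core is much more expensive than removing a leftover valence electron — Li has the largest IE_2 here.
Valence configurations: N⁺ [He]2s²2p², S⁺ [Ne]3s²3p³.
Tabulated IE_2 (kJ/mol): Li 7298, N 2856, S 2252.
Hence IE_2: S < N < Li.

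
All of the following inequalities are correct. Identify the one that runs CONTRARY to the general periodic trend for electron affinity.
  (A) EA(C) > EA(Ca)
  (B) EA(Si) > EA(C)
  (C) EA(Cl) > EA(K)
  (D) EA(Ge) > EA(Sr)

The general trend: electron affinity increases across a period and decreases down a group.
(A) C (period 2, group 14) vs Ca (period 4, group 2): the stated order agrees with the simple trend.
(B) Si (period 3, group 14) vs C (period 2, group 14): the stated order contradicts the simple trend.
(C) Cl (period 3, group 17) vs K (period 4, group 1): the stated order agrees with the simple trend.
(D) Ge (period 4, group 14) vs Sr (period 5, group 2): the stated order agrees with the simple trend.
The exception is (B): Si's larger, more diffuse 3p orbitals accept an added electron slightly more readily than C's compact 2p.

(B)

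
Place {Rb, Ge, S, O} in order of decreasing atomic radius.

Rb > Ge > S > O

O is in period 2, group 16; S is in period 3, group 16; Ge is in period 4, group 14; Rb is in period 5, group 1.
Radius decreases left→right (rising Z_eff, same n) and increases top→bottom (higher n).
Neither a single period nor a single group — weigh both effects.
S > O: they share group 16; the group trend gives S the larger value.
Ge > S: both effects reinforce here, so Ge is clearly the larger of the two.
Rb > Ge: relative to Ge, both the across-period and down-group shifts push Rb's atomic radius up.
For reference (pm): O 63, S 103, Ge 121, Rb 210.
So from largest to smallest: Rb > Ge > S > O.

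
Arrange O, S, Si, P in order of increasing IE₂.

Si, P, S, O

IE_2 is the cost of taking one more electron from the +1 cation: O⁺ still has 5 valence electrons; S⁺ still has 5 valence electrons; Si⁺ still has 3 valence electrons; P⁺ still has 4 valence electrons.
All are still removing valence electrons, so compare the +1 ions as you would atoms: IE_2 generally rises across a period (higher Z_eff) and falls down a group (larger shell), subject to the usual subshell exceptions.
Valence configurations: O⁺ [He]2s²2p³, S⁺ [Ne]3s²3p³, Si⁺ [Ne]3s²3p¹, P⁺ [Ne]3s²3p².
Tabulated IE_2 (kJ/mol): O 3388, S 2252, Si 1577, P 1907.
Putting it together, IE_2: Si < P < S < O.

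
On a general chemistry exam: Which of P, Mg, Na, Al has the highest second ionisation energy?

After 1 electron has been removed, what remains? P⁺ still has 4 valence electrons; Mg⁺ still has 1 valence electron; Na⁺ is the bare [Ne] core; Al⁺ still has 2 valence electrons.
Breaking into a closed-shell core is much more expensive than removing a leftover valence electron — Na has the largest IE_2 here.
Valence configurations: P⁺ [Ne]3s²3p², Mg⁺ [Ne]3s¹, Al⁺ [Ne]3s².
Tabulated IE_2 (kJ/mol): P 1907, Mg 1451, Na 4562, Al 1817.
Putting it together, IE_2: Mg < Al < P < Na.

Na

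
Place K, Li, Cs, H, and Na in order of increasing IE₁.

H is in period 1, group 1; Li is in period 2, group 1; Na is in period 3, group 1; K is in period 4, group 1; Cs is in period 6, group 1.
IE₁ increases left→right with effective nuclear charge and decreases top→bottom as the valence shell moves farther out.
All are in group 1, so first ionization energy increases up the group.
So from lowest to highest: Cs < K < Na < Li < H.

Cs < K < Na < Li < H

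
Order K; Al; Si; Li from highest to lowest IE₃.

After 2 electrons have been removed, what remains? K²⁺ is already 1 electron into the core; Al²⁺ still has 1 valence electron; Si²⁺ still has 2 valence electrons; Li²⁺ is already 1 electron into the core.
Pulling an electron out of a noble-gas core costs far more than removing a remaining valence electron, so K and Li sit at the high end of IE_3.
Valence configurations: Al²⁺ [Ne]3s¹, Si²⁺ [Ne]3s².
The numbers (kJ/mol): K 4420, Al 2745, Si 3232, Li 11815.
Hence IE_3: Al < Si < K < Li.

Li, K, Si, Al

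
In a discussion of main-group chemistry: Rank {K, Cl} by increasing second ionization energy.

The second ionization energy removes an electron from the +1 ion. For each element: K⁺ is the bare [Ar] core; Cl⁺ still has 6 valence electrons.
Pulling an electron out of a noble-gas core costs far more than removing a remaining valence electron, so K sits at the high end of IE_2.
Tabulated IE_2 (kJ/mol): K 3052, Cl 2298.
Putting it together, IE_2: Cl < K.

Cl < K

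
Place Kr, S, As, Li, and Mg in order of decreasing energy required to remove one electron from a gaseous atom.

Kr > S > As > Mg > Li

Li is in period 2, group 1; Mg is in period 3, group 2; S is in period 3, group 16; As is in period 4, group 15; Kr is in period 4, group 18.
IE₁ increases left→right with effective nuclear charge and decreases top→bottom as the valence shell moves farther out.
These span different periods and groups, so the two trends combine.
Mg > Li: the two effects oppose for this pair; the across-period effect wins (738 vs 520 kJ/mol).
As > Mg: the two effects oppose for this pair; the across-period effect wins (947 vs 738 kJ/mol).
S > As: both effects reinforce here, so S is clearly the higher of the two.
Kr > S: the two effects oppose for this pair; the across-period effect wins (1351 vs 1000 kJ/mol).
Approximate values (kJ/mol): Li 520, Mg 738, S 1000, As 947, Kr 1351.
So from highest to lowest: Kr > S > As > Mg > Li.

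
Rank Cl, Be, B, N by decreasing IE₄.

The fourth ionization energy removes an electron from the +3 ion. For each element: Cl³⁺ still has 4 valence electrons; Be³⁺ is already 1 electron into the core; B³⁺ is the bare [He] core; N³⁺ still has 2 valence electrons.
Core electrons are held far more tightly than valence electrons, so Be and B top the IE_4 order.
Valence configurations: Cl³⁺ [Ne]3s²3p², N³⁺ [He]2s².
Approximate IE_4 values (kJ/mol): Cl 5159, Be 21007, B 25026, N 7475.
So the fourth ionization energies run Cl < N < Be < B.

B > Be > N > Cl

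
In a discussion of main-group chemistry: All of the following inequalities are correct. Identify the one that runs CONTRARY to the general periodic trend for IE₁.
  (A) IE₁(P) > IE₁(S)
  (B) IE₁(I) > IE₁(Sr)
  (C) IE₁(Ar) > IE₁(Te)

The general trend: IE₁ increases across a period and decreases down a group.
(A) P (period 3, group 15) vs S (period 3, group 16): the stated order contradicts the simple trend.
(B) I (period 5, group 17) vs Sr (period 5, group 2): the stated order agrees with the simple trend.
(C) Ar (period 3, group 18) vs Te (period 5, group 16): the stated order agrees with the simple trend.
The exception is (A): S (3p⁴) ionizes more easily than half-filled P (3p³) because the paired 3p electron in S is pushed out by e⁻–e⁻ repulsion.

(A)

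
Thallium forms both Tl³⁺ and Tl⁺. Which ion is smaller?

Tl³⁺

Both ions have Z = 81 protons, but Tl³⁺ has lost more electrons, so its remaining electrons feel a larger effective nuclear charge per electron and are pulled in more tightly.
Higher positive charge → smaller ion, so Tl⁺ > Tl³⁺.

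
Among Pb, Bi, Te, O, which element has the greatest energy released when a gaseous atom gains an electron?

Electron affinity generally becomes more exothermic across a period toward the halogens and less exothermic down a group.
Neither a single period nor a single group — weigh both effects.
Bi > Pb: Bi lies to the right of Pb in period 6, so the across-period effect alone puts Bi higher.
O > Bi: both effects reinforce here, so O is clearly the higher of the two.
Te > O: this pair runs against the simple trend — see the exception note.
Note the exception: Te has a higher electron affinity than O, contrary to the simple trend — O's compact 2p subshell gives strong electron–electron repulsion on the added electron.
Approximate values (kJ/mol): O 141, Te 190, Pb 35, Bi 91.
The greatest energy released when a gaseous atom gains an electron among these belongs to Te.

Te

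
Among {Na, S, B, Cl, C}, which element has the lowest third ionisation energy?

S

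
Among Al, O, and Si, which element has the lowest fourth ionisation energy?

After 3 electrons have been removed, what remains? Al³⁺ is the bare [Ne] core; O³⁺ still has 3 valence electrons; Si³⁺ still has 1 valence electron.
Core electrons are held far more tightly than valence electrons, so Al tops the IE_4 order.
Valence configurations: O³⁺ [He]2s²2p¹, Si³⁺ [Ne]3s¹.
Tabulated IE_4 (kJ/mol): Al 11577, O 7469, Si 4356.
Putting it together, IE_4: Si < O < Al.

Si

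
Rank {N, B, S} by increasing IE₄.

S, N, B

Consider each +3 ion: N³⁺ still has 2 valence electrons; B³⁺ is the bare [He] core; S³⁺ still has 3 valence electrons.
Breaking into a closed-shell core is much more expensive than removing a leftover valence electron — B has the largest IE_4 here.
Valence configurations: N³⁺ [He]2s², S³⁺ [Ne]3s²3p¹.
Tabulated IE_4 (kJ/mol): N 7475, B 25026, S 4556.
Putting it together, IE_4: S < N < B.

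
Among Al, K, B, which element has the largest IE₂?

K

After 1 electron has been removed, what remains? Al⁺ still has 2 valence electrons; K⁺ is the bare [Ar] core; B⁺ still has 2 valence electrons.
Core electrons are held far more tightly than valence electrons, so K tops the IE_2 order.
Valence configurations: Al⁺ [Ne]3s², B⁺ [He]2s².
The numbers (kJ/mol): Al 1817, K 3052, B 2427.
So the second ionization energies run Al < B < K.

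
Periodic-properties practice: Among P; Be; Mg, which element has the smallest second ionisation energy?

Mg

After 1 electron has been removed, what remains? P⁺ still has 4 valence electrons; Be⁺ still has 1 valence electron; Mg⁺ still has 1 valence electron.
All are still removing valence electrons, so compare the +1 ions as you would atoms: IE_2 generally rises across a period (higher Z_eff) and falls down a group (larger shell), subject to the usual subshell exceptions.
Valence configurations: P⁺ [Ne]3s²3p², Be⁺ [He]2s¹, Mg⁺ [Ne]3s¹.
The numbers (kJ/mol): P 1907, Be 1757, Mg 1451.
Hence IE_2: Mg < Be < P.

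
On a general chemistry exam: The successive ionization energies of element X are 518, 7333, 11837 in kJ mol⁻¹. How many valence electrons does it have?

1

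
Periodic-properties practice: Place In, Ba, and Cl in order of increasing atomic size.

Cl, In, Ba

Atomic radius shrinks across a period as nuclear charge pulls the same shell inward, and grows down a group as new shells are added.
These span different periods and groups, so the two trends combine.
In > Cl: both effects reinforce here, so In is clearly the larger of the two.
Ba > In: relative to In, both the across-period and down-group shifts push Ba's atomic radius up.
Tabulated atomic radius (pm): Cl 99, In 142, Ba 196.
So from smallest to largest: Cl < In < Ba.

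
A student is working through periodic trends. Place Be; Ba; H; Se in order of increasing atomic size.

H < Be < Se < Ba

H is in period 1, group 1; Be is in period 2, group 2; Se is in period 4, group 16; Ba is in period 6, group 2.
Radius decreases left→right (rising Z_eff, same n) and increases top→bottom (higher n).
Here both period and group differ, so the two effects have to be weighed against each other.
Be > H: period and group pull opposite ways; the down-group shift dominates (102 vs 32 pm).
Se > Be: the two effects oppose for this pair; the down-group effect wins (116 vs 102 pm).
Ba > Se: relative to Se, both the across-period and down-group shifts push Ba's atomic radius up.
For reference (pm): H 32, Be 102, Se 116, Ba 196.
So from smallest to largest: H < Be < Se < Ba.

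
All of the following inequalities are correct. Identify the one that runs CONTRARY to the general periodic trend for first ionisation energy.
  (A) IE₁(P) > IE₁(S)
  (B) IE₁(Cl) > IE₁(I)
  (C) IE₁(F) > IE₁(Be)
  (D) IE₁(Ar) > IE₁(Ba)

The general trend: first ionisation energy increases across a period and decreases down a group.
(A) P (period 3, group 15) vs S (period 3, group 16): the stated order contradicts the simple trend.
(B) Cl (period 3, group 17) vs I (period 5, group 17): the stated order agrees with the simple trend.
(C) F (period 2, group 17) vs Be (period 2, group 2): the stated order agrees with the simple trend.
(D) Ar (period 3, group 18) vs Ba (period 6, group 2): the stated order agrees with the simple trend.
The exception is (A): S (3p⁴) ionizes more easily than half-filled P (3p³) because the paired 3p electron in S is pushed out by e⁻–e⁻ repulsion.

(A)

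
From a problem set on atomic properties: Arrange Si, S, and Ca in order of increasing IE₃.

The third ionization energy removes an electron from the +2 ion. For each element: Si²⁺ still has 2 valence electrons; S²⁺ still has 4 valence electrons; Ca²⁺ is the bare [Ar] core.
Core electrons are held far more tightly than valence electrons, so Ca tops the IE_3 order.
Valence configurations: Si²⁺ [Ne]3s², S²⁺ [Ne]3s²3p².
Tabulated IE_3 (kJ/mol): Si 3232, S 3357, Ca 4912.
Hence IE_3: Si < S < Ca.

Si < S < Ca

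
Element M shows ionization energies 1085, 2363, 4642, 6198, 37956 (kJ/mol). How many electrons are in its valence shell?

4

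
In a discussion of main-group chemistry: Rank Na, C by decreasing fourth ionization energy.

Na > C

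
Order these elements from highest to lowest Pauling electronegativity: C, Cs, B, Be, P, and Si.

EN rises left→right (higher Z_eff, smaller atoms) and falls top→bottom (larger, more shielded atoms).
These span different periods and groups, so the two trends combine.
Be > Cs: both effects reinforce here, so Be is clearly the higher of the two.
Si > Be: period and group pull opposite ways; the across-period shift dominates (1.90 vs 1.57).
B > Si: the two effects oppose for this pair; the down-group effect wins (2.04 vs 1.90).
P > B: period and group pull opposite ways; the across-period shift dominates (2.19 vs 2.04).
C > P: the two effects oppose for this pair; the down-group effect wins (2.55 vs 2.19).
Approximate values (Pauling): Be 1.57, B 2.04, C 2.55, Si 1.90, P 2.19, Cs 0.79.
So from highest to lowest: C > P > B > Si > Be > Cs.

C > P > B > Si > Be > Cs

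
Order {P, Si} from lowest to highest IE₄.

Si < P

The fourth ionization energy removes an electron from the +3 ion. For each element: P³⁺ still has 2 valence electrons; Si³⁺ still has 1 valence electron.
All are still removing valence electrons, so compare the +3 ions as you would atoms: IE_4 generally rises across a period (higher Z_eff) and falls down a group (larger shell), subject to the usual subshell exceptions.
Valence configurations: P³⁺ [Ne]3s², Si³⁺ [Ne]3s¹.
The numbers (kJ/mol): P 4964, Si 4356.
So the fourth ionization energies run Si < P.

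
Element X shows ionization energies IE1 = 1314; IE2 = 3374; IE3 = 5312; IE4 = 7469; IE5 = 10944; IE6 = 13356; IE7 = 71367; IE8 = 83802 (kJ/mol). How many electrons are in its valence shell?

Look for the largest jump between consecutive ionization energies: IE7/IE6 ≈ 5.3, far larger than any earlier ratio.
That jump marks the point where a core electron is being removed. So the atom has 6 valence electrons.

6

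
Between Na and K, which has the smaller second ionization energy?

K

The second ionization energy removes an electron from the +1 ion. For each element: Na⁺ is the bare [Ne] core; K⁺ is the bare [Ar] core.
All of these are removing an electron from a noble-gas core or deeper; the smaller core (lower principal quantum number) is held far more tightly, and within a period the higher nuclear charge binds the same core more tightly.
Approximate IE_2 values (kJ/mol): Na 4562, K 3052.
So the second ionization energies run K < Na.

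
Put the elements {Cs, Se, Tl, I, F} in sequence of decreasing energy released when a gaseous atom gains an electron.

F is in period 2, group 17; Se is in period 4, group 16; I is in period 5, group 17; Cs is in period 6, group 1; Tl is in period 6, group 13.
EA tends to increase across a period and decrease down a group, though the pattern is less regular than for IE or radius.
These span different periods and groups, so the two trends combine.
Cs > Tl: this pair runs against the simple trend — see the exception note.
Se > Cs: relative to Cs, both the across-period and down-group shifts push Se's electron affinity up.
I > Se: period and group pull opposite ways; the across-period shift dominates (295 vs 195 kJ/mol).
F > I: they share group 17; the group trend gives F the larger value.
Note the exception: Cs has a higher electron affinity than Tl, contrary to the simple trend — Tl's ns²np¹ configuration gives only a small electron affinity — the sparsely filled np subshell binds an added electron weakly.
Approximate values (kJ/mol): F 328, Se 195, I 295, Cs 46, Tl 19.
So from highest to lowest: F > I > Se > Cs > Tl.

F > I > Se > Cs > Tl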